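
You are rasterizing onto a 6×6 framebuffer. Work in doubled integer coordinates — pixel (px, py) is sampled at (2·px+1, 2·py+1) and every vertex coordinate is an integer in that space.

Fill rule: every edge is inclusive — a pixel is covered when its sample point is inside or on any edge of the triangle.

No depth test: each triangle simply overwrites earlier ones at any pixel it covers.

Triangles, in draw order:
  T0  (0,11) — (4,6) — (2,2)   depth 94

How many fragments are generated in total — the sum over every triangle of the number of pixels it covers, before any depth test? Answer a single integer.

T0:
  2·area = 26  (B↔C swapped to make it positive)
  edge (0, 11)→(2, 2): d=(2,-9) inclusive
  edge (2, 2)→(4, 6): d=(2,4) inclusive
  edge (4, 6)→(0, 11): d=(-4,5) inclusive
    (1,2)@(3, 5): e=[15,2,9] → #
    (2,2)@(5, 5): e=[33,-6,-1] → ·
    (0,3)@(1, 7): e=[1,14,11] → #
    (2,3)@(5, 7): e=[37,-2,-9] → ·
    (0,4)@(1, 9): e=[5,18,3] → #
    (1,4)@(3, 9): e=[23,10,-7] → ·
    (0,5)@(1, 11): e=[9,22,-5] → ·
  covered (4 px):
    · · · · · ·
    · · · · · ·
    · # · · · ·
    # # · · · ·
    # · · · · ·
    · · · · · ·

Result: 4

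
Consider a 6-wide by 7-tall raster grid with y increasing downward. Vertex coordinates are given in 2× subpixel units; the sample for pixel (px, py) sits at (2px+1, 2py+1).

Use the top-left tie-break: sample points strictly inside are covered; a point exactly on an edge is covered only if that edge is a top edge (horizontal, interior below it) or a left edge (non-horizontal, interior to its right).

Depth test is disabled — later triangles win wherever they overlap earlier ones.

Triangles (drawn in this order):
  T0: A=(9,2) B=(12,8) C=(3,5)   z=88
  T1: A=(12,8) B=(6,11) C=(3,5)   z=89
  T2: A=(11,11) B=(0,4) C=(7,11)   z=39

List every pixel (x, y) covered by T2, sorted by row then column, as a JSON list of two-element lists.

T0:
  2·area = 45
  edge (9, 2)→(12, 8): d=(3,6) right/bottom  bias=-1
  edge (12, 8)→(3, 5): d=(-9,-3) top-left  bias=+0
  edge (3, 5)→(9, 2): d=(6,-3) top-left  bias=+0
    (5,0)@(11, 1): e=[-15,60,0] → ·  [on edge]
    (3,1)@(7, 3): e=[15,30,0] → #  [on edge]
    (4,1)@(9, 3): e=[3,36,6] → #
    (5,1)@(11, 3): e=[-9,42,12] → ·
    (1,2)@(3, 5): e=[45,0,0] → #  [on edge]
    (2,2)@(5, 5): e=[33,6,6] → #
    (5,2)@(11, 5): e=[-3,24,24] → ·
    (1,3)@(3, 7): e=[51,-18,12] → ·
    (2,3)@(5, 7): e=[39,-12,18] → ·
    (3,3)@(7, 7): e=[27,-6,24] → ·
    (4,3)@(9, 7): e=[15,0,30] → #  [on edge]
    (5,3)@(11, 7): e=[3,6,36] → #
  covered (8 px):
    · · · · · ·
    · · · # # ·
    · # # # # ·
    · · · · # #
    · · · · · ·
    · · · · · ·
    · · · · · ·
T1:
  2·area = 45
  edge (12, 8)→(6, 11): d=(-6,3) right/bottom  bias=-1
  edge (6, 11)→(3, 5): d=(-3,-6) top-left  bias=+0
  edge (3, 5)→(12, 8): d=(9,3) right/bottom  bias=-1
    (0,0)@(1, 1): e=[75,0,-30] → ·  [on edge]
    (1,2)@(3, 5): e=[45,0,0] → ·  [on edge]
    (2,3)@(5, 7): e=[27,6,12] → #
    (3,3)@(7, 7): e=[21,18,6] → #
    (4,3)@(9, 7): e=[15,30,0] → ·  [on edge]
    (2,4)@(5, 9): e=[15,0,30] → #  [on edge]
    (4,4)@(9, 9): e=[3,24,18] → #
    (5,4)@(11, 9): e=[-3,36,12] → ·
    (2,5)@(5, 11): e=[3,-6,48] → ·
    (3,5)@(7, 11): e=[-3,6,42] → ·
    (4,5)@(9, 11): e=[-9,18,36] → ·
    (3,6)@(7, 13): e=[-15,0,60] → ·  [on edge]
  covered (5 px):
    · · · · · ·
    · · · · · ·
    · · · · · ·
    · · # # · ·
    · · # # # ·
    · · · · · ·
    · · · · · ·
T2:
  2·area = 28  (B↔C swapped to make it positive)
  edge (11, 11)→(7, 11): d=(-4,0) right/bottom  bias=-1
  edge (7, 11)→(0, 4): d=(-7,-7) top-left  bias=+0
  edge (0, 4)→(11, 11): d=(11,7) right/bottom  bias=-1
    (0,2)@(1, 5): e=[24,0,4] → #  [on edge]
    (1,2)@(3, 5): e=[24,14,-10] → ·
    (0,3)@(1, 7): e=[16,-14,26] → ·
    (1,3)@(3, 7): e=[16,0,12] → #  [on edge]
    (2,3)@(5, 7): e=[16,14,-2] → ·
    (1,4)@(3, 9): e=[8,-14,34] → ·
    (2,4)@(5, 9): e=[8,0,20] → #  [on edge]
    (3,4)@(7, 9): e=[8,14,6] → #
    (4,4)@(9, 9): e=[8,28,-8] → ·
    (0,5)@(1, 11): e=[0,-42,70] → ·  [on edge]
    (1,5)@(3, 11): e=[0,-28,56] → ·  [on edge]
    (2,5)@(5, 11): e=[0,-14,42] → ·  [on edge]
    (3,5)@(7, 11): e=[0,0,28] → ·  [on edge]
    (4,5)@(9, 11): e=[0,14,14] → ·  [on edge]
    (5,5)@(11, 11): e=[0,28,0] → ·  [on edge]
    (4,6)@(9, 13): e=[-8,0,36] → ·  [on edge]
  covered (4 px):
    · · · · · ·
    · · · · · ·
    # · · · · ·
    · # · · · ·
    · · # # · ·
    · · · · · ·
    · · · · · ·

Result: [[0,2],[1,3],[2,4],[3,4]]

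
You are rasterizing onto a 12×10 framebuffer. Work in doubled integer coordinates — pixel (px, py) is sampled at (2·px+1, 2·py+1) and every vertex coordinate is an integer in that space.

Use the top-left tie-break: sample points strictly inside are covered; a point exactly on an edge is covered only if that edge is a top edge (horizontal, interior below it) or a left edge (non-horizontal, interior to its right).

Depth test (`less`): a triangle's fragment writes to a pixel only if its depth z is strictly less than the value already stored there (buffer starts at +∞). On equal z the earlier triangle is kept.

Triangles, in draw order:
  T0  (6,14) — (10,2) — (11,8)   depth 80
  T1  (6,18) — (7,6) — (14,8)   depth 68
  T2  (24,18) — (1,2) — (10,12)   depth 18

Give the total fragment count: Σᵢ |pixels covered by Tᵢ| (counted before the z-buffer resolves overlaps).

T0:
  2·area = 36
  edge (6, 14)→(10, 2): d=(4,-12) top-left  bias=+0
  edge (10, 2)→(11, 8): d=(1,6) right/bottom  bias=-1
  edge (11, 8)→(6, 14): d=(-5,6) right/bottom  bias=-1
    (4,2)@(9, 5): e=[0,9,27] → #  [on edge]
    (5,2)@(11, 5): e=[24,-3,15] → ·
    (4,3)@(9, 7): e=[8,11,17] → #
    (5,3)@(11, 7): e=[32,-1,5] → ·
    (4,4)@(9, 9): e=[16,13,7] → #
    (5,4)@(11, 9): e=[40,1,-5] → ·
    (3,5)@(7, 11): e=[0,27,9] → #  [on edge]
    (4,5)@(9, 11): e=[24,15,-3] → ·
    (3,6)@(7, 13): e=[8,29,-1] → ·
    (2,8)@(5, 17): e=[0,45,-9] → ·  [on edge]
  covered (4 px):
    · · · · · · · · · · · ·
    · · · · · · · · · · · ·
    · · · · # · · · · · · ·
    · · · · # · · · · · · ·
    · · · · # · · · · · · ·
    · · · # · · · · · · · ·
    · · · · · · · · · · · ·
    · · · · · · · · · · · ·
    · · · · · · · · · · · ·
    · · · · · · · · · · · ·
T1:
  2·area = 86
  edge (6, 18)→(7, 6): d=(1,-12) top-left  bias=+0
  edge (7, 6)→(14, 8): d=(7,2) right/bottom  bias=-1
  edge (14, 8)→(6, 18): d=(-8,10) right/bottom  bias=-1
    (3,3)@(7, 7): e=[1,7,78] → #
    (4,3)@(9, 7): e=[25,3,58] → #
    (5,3)@(11, 7): e=[49,-1,38] → ·
    (3,4)@(7, 9): e=[3,21,62] → #
    (5,4)@(11, 9): e=[51,13,22] → #
    (6,4)@(13, 9): e=[75,9,2] → #
    (7,4)@(15, 9): e=[99,5,-18] → ·
    (3,5)@(7, 11): e=[5,35,46] → #
    (6,5)@(13, 11): e=[77,23,-14] → ·
    (3,6)@(7, 13): e=[7,49,30] → #
    (5,6)@(11, 13): e=[55,41,-10] → ·
    (3,7)@(7, 15): e=[9,63,14] → #
  covered (12 px):
    · · · · · · · · · · · ·
    · · · · · · · · · · · ·
    · · · · · · · · · · · ·
    · · · # # · · · · · · ·
    · · · # # # # · · · · ·
    · · · # # # · · · · · ·
    · · · # # · · · · · · ·
    · · · # · · · · · · · ·
    · · · · · · · · · · · ·
    · · · · · · · · · · · ·
T2:
  2·area = 86  (B↔C swapped to make it positive)
  edge (24, 18)→(10, 12): d=(-14,-6) top-left  bias=+0
  edge (10, 12)→(1, 2): d=(-9,-10) top-left  bias=+0
  edge (1, 2)→(24, 18): d=(23,16) right/bottom  bias=-1
    (2,2)@(5, 5): e=[68,13,5] → #
    (3,2)@(7, 5): e=[80,33,-27] → ·
    (2,3)@(5, 7): e=[40,-5,51] → ·
    (3,3)@(7, 7): e=[52,15,19] → #
    (4,3)@(9, 7): e=[64,35,-13] → ·
    (1,4)@(3, 9): e=[0,-43,129] → ·  [on edge]
    (3,4)@(7, 9): e=[24,-3,65] → ·
    (4,4)@(9, 9): e=[36,17,33] → #
    (5,4)@(11, 9): e=[48,37,1] → #
    (6,4)@(13, 9): e=[60,57,-31] → ·
    (4,5)@(9, 11): e=[8,-1,79] → ·
    (5,5)@(11, 11): e=[20,19,47] → #
    (8,7)@(17, 15): e=[0,43,43] → #  [on edge]
  covered (10 px):
    · · · · · · · · · · · ·
    · · · · · · · · · · · ·
    · · # · · · · · · · · ·
    · · · # · · · · · · · ·
    · · · · # # · · · · · ·
    · · · · · # # · · · · ·
    · · · · · · # # · · · ·
    · · · · · · · · # # · ·
    · · · · · · · · · · · ·
    · · · · · · · · · · · ·

Answer: 26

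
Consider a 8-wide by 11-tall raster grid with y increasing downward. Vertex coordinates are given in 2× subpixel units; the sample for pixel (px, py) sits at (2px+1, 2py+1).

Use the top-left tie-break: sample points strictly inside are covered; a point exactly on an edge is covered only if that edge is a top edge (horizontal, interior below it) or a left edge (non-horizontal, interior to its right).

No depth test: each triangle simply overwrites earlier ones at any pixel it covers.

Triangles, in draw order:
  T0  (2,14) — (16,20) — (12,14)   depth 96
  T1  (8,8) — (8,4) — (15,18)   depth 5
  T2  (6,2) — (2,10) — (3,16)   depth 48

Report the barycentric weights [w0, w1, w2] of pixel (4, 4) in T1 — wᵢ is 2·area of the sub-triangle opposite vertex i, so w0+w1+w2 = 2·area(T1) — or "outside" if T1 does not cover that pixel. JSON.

T0:
  2·area = 60  (B↔C swapped to make it positive)
  edge (2, 14)→(12, 14): d=(10,0) top-left  bias=+0
  edge (12, 14)→(16, 20): d=(4,6) right/bottom  bias=-1
  edge (16, 20)→(2, 14): d=(-14,-6) top-left  bias=+0
    (2,7)@(5, 15): e=[10,46,4] → █
    (3,7)@(7, 15): e=[10,34,16] → █
    (4,7)@(9, 15): e=[10,22,28] → █
    (5,7)@(11, 15): e=[10,10,40] → █
    (6,7)@(13, 15): e=[10,-2,52] → ·
    (2,8)@(5, 17): e=[30,54,-24] → ·
    (3,8)@(7, 17): e=[30,42,-12] → ·
    (4,8)@(9, 17): e=[30,30,0] → █  [on edge]
    (6,8)@(13, 17): e=[30,6,24] → █
    (7,8)@(15, 17): e=[30,-6,36] → ·
    (4,9)@(9, 19): e=[50,38,-28] → ·
    (5,9)@(11, 19): e=[50,26,-16] → ·
  covered (8 px):
    · · · · · · · ·
    · · · · · · · ·
    · · · · · · · ·
    · · · · · · · ·
    · · · · · · · ·
    · · · · · · · ·
    · · · · · · · ·
    · · █ █ █ █ · ·
    · · · · █ █ █ ·
    · · · · · · · █
    · · · · · · · ·
T1:
  2·area = 28
  edge (8, 8)→(8, 4): d=(0,-4) top-left  bias=+0
  edge (8, 4)→(15, 18): d=(7,14) right/bottom  bias=-1
  edge (15, 18)→(8, 8): d=(-7,-10) top-left  bias=+0
    (4,3)@(9, 7): e=[4,7,17] → █
    (5,3)@(11, 7): e=[12,-21,37] → ·
    (4,4)@(9, 9): e=[4,21,3] → █
    (5,4)@(11, 9): e=[12,-7,23] → ·
    (4,5)@(9, 11): e=[4,35,-11] → ·
    (5,5)@(11, 11): e=[12,7,9] → █
    (6,5)@(13, 11): e=[20,-21,29] → ·
    (5,6)@(11, 13): e=[12,21,-5] → ·
    (6,7)@(13, 15): e=[20,7,1] → █
    (7,7)@(15, 15): e=[28,-21,21] → ·
    (6,8)@(13, 17): e=[20,21,-13] → ·
  covered (4 px):
    · · · · · · · ·
    · · · · · · · ·
    · · · · · · · ·
    · · · · █ · · ·
    · · · · █ · · ·
    · · · · · █ · ·
    · · · · · · · ·
    · · · · · · █ ·
    · · · · · · · ·
    · · · · · · · ·
    · · · · · · · ·
T2:
  2·area = 32  (B↔C swapped to make it positive)
  edge (6, 2)→(3, 16): d=(-3,14) right/bottom  bias=-1
  edge (3, 16)→(2, 10): d=(-1,-6) top-left  bias=+0
  edge (2, 10)→(6, 2): d=(4,-8) top-left  bias=+0
    (2,2)@(5, 5): e=[5,23,4] → █
    (3,2)@(7, 5): e=[-23,35,20] → ·
    (2,3)@(5, 7): e=[-1,21,12] → ·
    (1,4)@(3, 9): e=[21,7,4] → █
    (2,4)@(5, 9): e=[-7,19,20] → ·
    (1,5)@(3, 11): e=[15,5,12] → █
    (2,5)@(5, 11): e=[-13,17,28] → ·
    (1,6)@(3, 13): e=[9,3,20] → █
    (2,6)@(5, 13): e=[-19,15,36] → ·
    (1,7)@(3, 15): e=[3,1,28] → █
    (2,7)@(5, 15): e=[-25,13,44] → ·
    (1,8)@(3, 17): e=[-3,-1,36] → ·
  covered (5 px):
    · · · · · · · ·
    · · · · · · · ·
    · · █ · · · · ·
    · · · · · · · ·
    · █ · · · · · ·
    · █ · · · · · ·
    · █ · · · · · ·
    · █ · · · · · ·
    · · · · · · · ·
    · · · · · · · ·
    · · · · · · · ·

Result: [21,3,4]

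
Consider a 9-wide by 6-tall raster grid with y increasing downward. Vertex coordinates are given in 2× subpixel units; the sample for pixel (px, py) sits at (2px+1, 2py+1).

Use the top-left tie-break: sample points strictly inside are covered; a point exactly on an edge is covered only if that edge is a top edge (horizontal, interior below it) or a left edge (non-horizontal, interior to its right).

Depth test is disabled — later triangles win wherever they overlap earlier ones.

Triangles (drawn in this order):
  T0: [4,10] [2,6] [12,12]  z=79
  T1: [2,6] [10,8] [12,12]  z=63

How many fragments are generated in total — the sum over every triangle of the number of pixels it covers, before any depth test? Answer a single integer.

T0:
  2·area = 28
  edge (4, 10)→(2, 6): d=(-2,-4) top-left  bias=+0
  edge (2, 6)→(12, 12): d=(10,6) right/bottom  bias=-1
  edge (12, 12)→(4, 10): d=(-8,-2) top-left  bias=+0
    (1,3)@(3, 7): e=[2,4,22] → X
    (2,3)@(5, 7): e=[10,-8,26] → .
    (1,4)@(3, 9): e=[-2,24,6] → .
    (2,4)@(5, 9): e=[6,12,10] → X
    (3,4)@(7, 9): e=[14,0,14] → .  [on edge]
    (2,5)@(5, 11): e=[2,32,-6] → .
    (4,5)@(9, 11): e=[18,8,2] → X
    (5,5)@(11, 11): e=[26,-4,6] → .
  covered (3 px):
    . . . . . . . . .
    . . . . . . . . .
    . . . . . . . . .
    . X . . . . . . .
    . . X . . . . . .
    . . . . X . . . .
T1:
  2·area = 28
  edge (2, 6)→(10, 8): d=(8,2) right/bottom  bias=-1
  edge (10, 8)→(12, 12): d=(2,4) right/bottom  bias=-1
  edge (12, 12)→(2, 6): d=(-10,-6) top-left  bias=+0
    (2,3)@(5, 7): e=[2,18,8] → X
    (3,3)@(7, 7): e=[-2,10,20] → .
    (2,4)@(5, 9): e=[18,22,-12] → .
    (3,4)@(7, 9): e=[14,14,0] → X  [on edge]
    (4,4)@(9, 9): e=[10,6,12] → X
    (5,4)@(11, 9): e=[6,-2,24] → .
    (3,5)@(7, 11): e=[30,18,-20] → .
    (4,5)@(9, 11): e=[26,10,-8] → .
    (5,5)@(11, 11): e=[22,2,4] → X
    (6,5)@(13, 11): e=[18,-6,16] → .
  covered (4 px):
    . . . . . . . . .
    . . . . . . . . .
    . . . . . . . . .
    . . X . . . . . .
    . . . X X . . . .
    . . . . . X . . .

Final: 7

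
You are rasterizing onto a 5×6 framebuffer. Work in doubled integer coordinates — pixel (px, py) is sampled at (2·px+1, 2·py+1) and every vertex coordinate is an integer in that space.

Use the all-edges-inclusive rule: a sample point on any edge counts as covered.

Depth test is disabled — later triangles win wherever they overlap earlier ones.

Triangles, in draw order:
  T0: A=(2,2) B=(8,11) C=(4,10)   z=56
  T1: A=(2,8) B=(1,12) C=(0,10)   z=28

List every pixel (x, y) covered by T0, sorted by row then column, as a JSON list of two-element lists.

T0:
  2·area = 30
  edge (2, 2)→(8, 11): d=(6,9) inclusive
  edge (8, 11)→(4, 10): d=(-4,-1) inclusive
  edge (4, 10)→(2, 2): d=(-2,-8) inclusive
    (1,2)@(3, 5): e=[9,19,2] → X
    (2,2)@(5, 5): e=[-9,21,18] → .
    (1,3)@(3, 7): e=[21,11,-2] → .
    (2,3)@(5, 7): e=[3,13,14] → X
    (3,3)@(7, 7): e=[-15,15,30] → .
    (2,4)@(5, 9): e=[15,5,10] → X
    (3,4)@(7, 9): e=[-3,7,26] → .
    (2,5)@(5, 11): e=[27,-3,6] → .
  covered (3 px):
    . . . . .
    . . . . .
    . X . . .
    . . X . .
    . . X . .
    . . . . .
T1:
  2·area = 6
  edge (2, 8)→(1, 12): d=(-1,4) inclusive
  edge (1, 12)→(0, 10): d=(-1,-2) inclusive
  edge (0, 10)→(2, 8): d=(2,-2) inclusive
    (4,0)@(9, 1): e=[-21,27,0] → .  [on edge]
    (3,1)@(7, 3): e=[-15,21,0] → .  [on edge]
    (2,2)@(5, 5): e=[-9,15,0] → .  [on edge]
    (1,3)@(3, 7): e=[-3,9,0] → .  [on edge]
    (0,4)@(1, 9): e=[3,3,0] → X  [on edge]
    (1,4)@(3, 9): e=[-5,7,4] → .
    (0,5)@(1, 11): e=[1,1,4] → X
    (1,5)@(3, 11): e=[-7,5,8] → .
  covered (2 px):
    . . . . .
    . . . . .
    . . . . .
    . . . . .
    X . . . .
    X . . . .

Final: [[1,2],[2,3],[2,4]]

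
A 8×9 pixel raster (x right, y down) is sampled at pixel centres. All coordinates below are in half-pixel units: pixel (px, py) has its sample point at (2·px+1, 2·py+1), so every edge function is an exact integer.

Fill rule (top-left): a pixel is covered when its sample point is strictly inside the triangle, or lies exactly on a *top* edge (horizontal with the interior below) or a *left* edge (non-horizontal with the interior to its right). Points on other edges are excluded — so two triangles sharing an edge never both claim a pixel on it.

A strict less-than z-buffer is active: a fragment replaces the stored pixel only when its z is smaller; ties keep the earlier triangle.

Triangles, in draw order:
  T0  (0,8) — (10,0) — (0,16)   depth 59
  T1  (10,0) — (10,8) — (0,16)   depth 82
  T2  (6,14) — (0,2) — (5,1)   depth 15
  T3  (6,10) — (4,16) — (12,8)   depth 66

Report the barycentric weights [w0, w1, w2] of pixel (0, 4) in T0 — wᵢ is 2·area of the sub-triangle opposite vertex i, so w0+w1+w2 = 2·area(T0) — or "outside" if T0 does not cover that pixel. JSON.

T0:
  2·area = 80
  edge (0, 8)→(10, 0): d=(10,-8) top-left  bias=+0
  edge (10, 0)→(0, 16): d=(-10,16) right/bottom  bias=-1
  edge (0, 16)→(0, 8): d=(0,-8) top-left  bias=+0
    (4,0)@(9, 1): e=[2,6,72] → #
    (5,0)@(11, 1): e=[18,-26,88] → ·
    (3,1)@(7, 3): e=[6,18,56] → #
    (4,1)@(9, 3): e=[22,-14,72] → ·
    (2,2)@(5, 5): e=[10,30,40] → #
    (3,2)@(7, 5): e=[26,-2,56] → ·
    (1,3)@(3, 7): e=[14,42,24] → #
    (3,3)@(7, 7): e=[46,-22,56] → ·
    (0,4)@(1, 9): e=[18,54,8] → #
    (2,4)@(5, 9): e=[50,-10,40] → ·
    (0,5)@(1, 11): e=[38,34,8] → #
    (2,5)@(5, 11): e=[70,-30,40] → ·
  covered (10 px):
    · · · · # · · ·
    · · · # · · · ·
    · · # · · · · ·
    · # # · · · · ·
    # # · · · · · ·
    # # · · · · · ·
    # · · · · · · ·
    · · · · · · · ·
    · · · · · · · ·
T1:
  2·area = 80
  edge (10, 0)→(10, 8): d=(0,8) right/bottom  bias=-1
  edge (10, 8)→(0, 16): d=(-10,8) right/bottom  bias=-1
  edge (0, 16)→(10, 0): d=(10,-16) top-left  bias=+0
    (4,1)@(9, 3): e=[8,58,14] → #
    (5,1)@(11, 3): e=[-8,42,46] → ·
    (3,2)@(7, 5): e=[24,54,2] → #
    (5,2)@(11, 5): e=[-8,22,66] → ·
    (3,3)@(7, 7): e=[24,34,22] → #
    (5,3)@(11, 7): e=[-8,2,86] → ·
    (2,4)@(5, 9): e=[40,30,10] → #
    (4,4)@(9, 9): e=[8,-2,74] → ·
    (2,5)@(5, 11): e=[40,10,30] → #
    (3,5)@(7, 11): e=[24,-6,62] → ·
    (1,6)@(3, 13): e=[56,6,18] → #
    (2,6)@(5, 13): e=[40,-10,50] → ·
  covered (10 px):
    · · · · · · · ·
    · · · · # · · ·
    · · · # # · · ·
    · · · # # · · ·
    · · # # · · · ·
    · · # · · · · ·
    · # · · · · · ·
    # · · · · · · ·
    · · · · · · · ·
T2:
  2·area = 66
  edge (6, 14)→(0, 2): d=(-6,-12) top-left  bias=+0
  edge (0, 2)→(5, 1): d=(5,-1) top-left  bias=+0
  edge (5, 1)→(6, 14): d=(1,13) right/bottom  bias=-1
    (2,0)@(5, 1): e=[66,0,0] → ·  [on edge]
    (0,1)@(1, 3): e=[6,6,54] → #
    (1,1)@(3, 3): e=[30,8,28] → #
    (2,1)@(5, 3): e=[54,10,2] → #
    (3,1)@(7, 3): e=[78,12,-24] → ·
    (0,2)@(1, 5): e=[-6,16,56] → ·
    (1,2)@(3, 5): e=[18,18,30] → #
    (3,2)@(7, 5): e=[66,22,-22] → ·
    (1,3)@(3, 7): e=[6,28,32] → #
    (3,3)@(7, 7): e=[54,32,-20] → ·
    (1,4)@(3, 9): e=[-6,38,34] → ·
    (2,4)@(5, 9): e=[18,40,8] → #
  covered (9 px):
    · · · · · · · ·
    # # # · · · · ·
    · # # · · · · ·
    · # # · · · · ·
    · · # · · · · ·
    · · # · · · · ·
    · · · · · · · ·
    · · · · · · · ·
    · · · · · · · ·
T3:
  2·area = 32  (B↔C swapped to make it positive)
  edge (6, 10)→(12, 8): d=(6,-2) top-left  bias=+0
  edge (12, 8)→(4, 16): d=(-8,8) right/bottom  bias=-1
  edge (4, 16)→(6, 10): d=(2,-6) top-left  bias=+0
    (4,0)@(9, 1): e=[-48,80,0] → ·  [on edge]
    (7,2)@(15, 5): e=[-12,0,44] → ·  [on edge]
    (3,3)@(7, 7): e=[-16,48,0] → ·  [on edge]
    (6,3)@(13, 7): e=[-4,0,36] → ·  [on edge]
    (7,3)@(15, 7): e=[0,-16,48] → ·  [on edge]
    (4,4)@(9, 9): e=[0,16,16] → #  [on edge]
    (5,4)@(11, 9): e=[4,0,28] → ·  [on edge]
    (1,5)@(3, 11): e=[0,48,-16] → ·  [on edge]
    (3,5)@(7, 11): e=[8,16,8] → #
    (4,5)@(9, 11): e=[12,0,20] → ·  [on edge]
    (2,6)@(5, 13): e=[16,16,0] → #  [on edge]
    (3,6)@(7, 13): e=[20,0,12] → ·  [on edge]
    (2,7)@(5, 15): e=[28,0,4] → ·  [on edge]
    (1,8)@(3, 17): e=[36,0,-4] → ·  [on edge]
  covered (3 px):
    · · · · · · · ·
    · · · · · · · ·
    · · · · · · · ·
    · · · · · · · ·
    · · · · # · · ·
    · · · # · · · ·
    · · # · · · · ·
    · · · · · · · ·
    · · · · · · · ·

Answer: [54,8,18]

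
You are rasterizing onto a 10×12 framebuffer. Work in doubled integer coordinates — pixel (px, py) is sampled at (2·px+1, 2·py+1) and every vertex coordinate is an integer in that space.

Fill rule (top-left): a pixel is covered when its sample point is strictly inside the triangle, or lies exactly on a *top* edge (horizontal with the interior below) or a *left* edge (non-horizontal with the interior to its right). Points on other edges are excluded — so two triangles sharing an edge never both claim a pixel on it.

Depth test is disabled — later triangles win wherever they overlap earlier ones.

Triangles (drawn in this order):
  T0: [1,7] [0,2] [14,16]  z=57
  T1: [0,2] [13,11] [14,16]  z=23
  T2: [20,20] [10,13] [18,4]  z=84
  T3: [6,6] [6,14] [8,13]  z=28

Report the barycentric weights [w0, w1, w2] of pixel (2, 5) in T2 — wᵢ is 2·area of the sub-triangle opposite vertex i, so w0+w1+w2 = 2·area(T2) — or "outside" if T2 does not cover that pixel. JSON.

T0:
  2·area = 56
  edge (1, 7)→(0, 2): d=(-1,-5) top-left  bias=+0
  edge (0, 2)→(14, 16): d=(14,14) right/bottom  bias=-1
  edge (14, 16)→(1, 7): d=(-13,-9) top-left  bias=+0
    (0,1)@(1, 3): e=[4,0,52] → ·  [on edge]
    (0,2)@(1, 5): e=[2,28,26] → █
    (1,2)@(3, 5): e=[12,0,44] → ·  [on edge]
    (0,3)@(1, 7): e=[0,56,0] → █  [on edge]
    (1,3)@(3, 7): e=[10,28,18] → █
    (2,3)@(5, 7): e=[20,0,36] → ·  [on edge]
    (0,4)@(1, 9): e=[-2,84,-26] → ·
    (1,4)@(3, 9): e=[8,56,-8] → ·
    (2,4)@(5, 9): e=[18,28,10] → █
    (3,4)@(7, 9): e=[28,0,28] → ·  [on edge]
    (2,5)@(5, 11): e=[16,56,-16] → ·
    (3,5)@(7, 11): e=[26,28,2] → █
    (4,5)@(9, 11): e=[36,0,20] → ·  [on edge]
    (5,6)@(11, 13): e=[44,0,12] → ·  [on edge]
    (6,7)@(13, 15): e=[52,0,4] → ·  [on edge]
    (1,8)@(3, 17): e=[0,168,-112] → ·  [on edge]
    (7,8)@(15, 17): e=[60,0,-4] → ·  [on edge]
    (8,9)@(17, 19): e=[68,0,-12] → ·  [on edge]
    (9,10)@(19, 21): e=[76,0,-20] → ·  [on edge]
  covered (5 px):
    · · · · · · · · · ·
    · · · · · · · · · ·
    █ · · · · · · · · ·
    █ █ · · · · · · · ·
    · · █ · · · · · · ·
    · · · █ · · · · · ·
    · · · · · · · · · ·
    · · · · · · · · · ·
    · · · · · · · · · ·
    · · · · · · · · · ·
    · · · · · · · · · ·
    · · · · · · · · · ·
T1:
  2·area = 56
  edge (0, 2)→(13, 11): d=(13,9) right/bottom  bias=-1
  edge (13, 11)→(14, 16): d=(1,5) right/bottom  bias=-1
  edge (14, 16)→(0, 2): d=(-14,-14) top-left  bias=+0
    (5,0)@(11, 1): e=[-112,0,168] → ·  [on edge]
    (0,1)@(1, 3): e=[4,52,0] → █  [on edge]
    (1,1)@(3, 3): e=[-14,42,28] → ·
    (0,2)@(1, 5): e=[30,54,-28] → ·
    (1,2)@(3, 5): e=[12,44,0] → █  [on edge]
    (2,2)@(5, 5): e=[-6,34,28] → ·
    (1,3)@(3, 7): e=[38,46,-28] → ·
    (2,3)@(5, 7): e=[20,36,0] → █  [on edge]
    (3,3)@(7, 7): e=[2,26,28] → █
    (4,3)@(9, 7): e=[-16,16,56] → ·
    (2,4)@(5, 9): e=[46,38,-28] → ·
    (3,4)@(7, 9): e=[28,28,0] → █  [on edge]
    (4,5)@(9, 11): e=[36,20,0] → █  [on edge]
    (6,5)@(13, 11): e=[0,0,56] → ·  [on edge]
    (5,6)@(11, 13): e=[44,12,0] → █  [on edge]
    (6,7)@(13, 15): e=[52,4,0] → █  [on edge]
    (7,8)@(15, 17): e=[60,-4,0] → ·  [on edge]
    (8,9)@(17, 19): e=[68,-12,0] → ·  [on edge]
    (7,10)@(15, 21): e=[112,0,-56] → ·  [on edge]
    (9,10)@(19, 21): e=[76,-20,0] → ·  [on edge]
  covered (11 px):
    · · · · · · · · · ·
    █ · · · · · · · · ·
    · █ · · · · · · · ·
    · · █ █ · · · · · ·
    · · · █ █ · · · · ·
    · · · · █ █ · · · ·
    · · · · · █ █ · · ·
    · · · · · · █ · · ·
    · · · · · · · · · ·
    · · · · · · · · · ·
    · · · · · · · · · ·
    · · · · · · · · · ·
T2:
  2·area = 146
  edge (20, 20)→(10, 13): d=(-10,-7) top-left  bias=+0
  edge (10, 13)→(18, 4): d=(8,-9) top-left  bias=+0
  edge (18, 4)→(20, 20): d=(2,16) right/bottom  bias=-1
    (8,3)@(17, 7): e=[109,15,22] → █
    (9,3)@(19, 7): e=[123,33,-10] → ·
    (7,4)@(15, 9): e=[75,13,58] → █
    (9,4)@(19, 9): e=[103,49,-6] → ·
    (6,5)@(13, 11): e=[41,11,94] → █
    (9,5)@(19, 11): e=[83,65,-2] → ·
    (5,6)@(11, 13): e=[7,9,130] → █
    (9,6)@(19, 13): e=[63,81,2] → █
    (5,7)@(11, 15): e=[-13,25,134] → ·
    (6,7)@(13, 15): e=[1,43,102] → █
    (6,8)@(13, 17): e=[-19,59,106] → ·
    (7,8)@(15, 17): e=[-5,77,74] → ·
  covered (18 px):
    · · · · · · · · · ·
    · · · · · · · · · ·
    · · · · · · · · · ·
    · · · · · · · · █ ·
    · · · · · · · █ █ ·
    · · · · · · █ █ █ ·
    · · · · · █ █ █ █ █
    · · · · · · █ █ █ █
    · · · · · · · · █ █
    · · · · · · · · · █
    · · · · · · · · · ·
    · · · · · · · · · ·
T3:
  2·area = 16  (B↔C swapped to make it positive)
  edge (6, 6)→(8, 13): d=(2,7) right/bottom  bias=-1
  edge (8, 13)→(6, 14): d=(-2,1) right/bottom  bias=-1
  edge (6, 14)→(6, 6): d=(0,-8) top-left  bias=+0
    (3,5)@(7, 11): e=[3,5,8] → █
    (4,5)@(9, 11): e=[-11,3,24] → ·
    (3,6)@(7, 13): e=[7,1,8] → █
    (4,6)@(9, 13): e=[-7,-1,24] → ·
    (3,7)@(7, 15): e=[11,-3,8] → ·
  covered (2 px):
    · · · · · · · · · ·
    · · · · · · · · · ·
    · · · · · · · · · ·
    · · · · · · · · · ·
    · · · · · · · · · ·
    · · · █ · · · · · ·
    · · · █ · · · · · ·
    · · · · · · · · · ·
    · · · · · · · · · ·
    · · · · · · · · · ·
    · · · · · · · · · ·
    · · · · · · · · · ·

Result: "outside"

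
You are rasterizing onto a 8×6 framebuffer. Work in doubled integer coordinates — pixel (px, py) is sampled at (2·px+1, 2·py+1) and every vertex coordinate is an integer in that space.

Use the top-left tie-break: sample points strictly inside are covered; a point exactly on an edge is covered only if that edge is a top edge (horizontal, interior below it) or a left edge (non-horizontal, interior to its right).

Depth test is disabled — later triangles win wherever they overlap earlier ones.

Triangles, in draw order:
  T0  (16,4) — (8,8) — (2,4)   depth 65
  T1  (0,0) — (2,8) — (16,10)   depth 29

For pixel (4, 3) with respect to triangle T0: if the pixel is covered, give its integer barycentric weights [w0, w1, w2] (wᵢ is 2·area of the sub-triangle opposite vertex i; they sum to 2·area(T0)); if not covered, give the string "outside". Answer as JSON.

T0:
  2·area = 56
  edge (16, 4)→(8, 8): d=(-8,4) right/bottom  bias=-1
  edge (8, 8)→(2, 4): d=(-6,-4) top-left  bias=+0
  edge (2, 4)→(16, 4): d=(14,0) top-left  bias=+0
    (2,2)@(5, 5): e=[36,6,14] → X
    (3,2)@(7, 5): e=[28,14,14] → X
    (4,2)@(9, 5): e=[20,22,14] → X
    (5,2)@(11, 5): e=[12,30,14] → X
    (6,2)@(13, 5): e=[4,38,14] → X
    (7,2)@(15, 5): e=[-4,46,14] → .
    (2,3)@(5, 7): e=[20,-6,42] → .
    (3,3)@(7, 7): e=[12,2,42] → X
    (5,3)@(11, 7): e=[-4,18,42] → .
    (6,3)@(13, 7): e=[-12,26,42] → .
    (3,4)@(7, 9): e=[-4,-10,70] → .
    (4,4)@(9, 9): e=[-12,-2,70] → .
  covered (7 px):
    . . . . . . . .
    . . . . . . . .
    . . X X X X X .
    . . . X X . . .
    . . . . . . . .
    . . . . . . . .
T1:
  2·area = 108  (B↔C swapped to make it positive)
  edge (0, 0)→(16, 10): d=(16,10) right/bottom  bias=-1
  edge (16, 10)→(2, 8): d=(-14,-2) top-left  bias=+0
  edge (2, 8)→(0, 0): d=(-2,-8) top-left  bias=+0
    (0,0)@(1, 1): e=[6,96,6] → X
    (1,0)@(3, 1): e=[-14,100,22] → .
    (0,1)@(1, 3): e=[38,68,2] → X
    (1,1)@(3, 3): e=[18,72,18] → X
    (2,1)@(5, 3): e=[-2,76,34] → .
    (0,2)@(1, 5): e=[70,40,-2] → .
    (1,2)@(3, 5): e=[50,44,14] → X
    (2,2)@(5, 5): e=[30,48,30] → X
    (3,2)@(7, 5): e=[10,52,46] → X
    (4,2)@(9, 5): e=[-10,56,62] → .
    (1,3)@(3, 7): e=[82,16,10] → X
    (4,3)@(9, 7): e=[22,28,58] → X
    (4,4)@(9, 9): e=[54,0,54] → X  [on edge]
  covered (14 px):
    X . . . . . . .
    X X . . . . . .
    . X X X . . . .
    . X X X X X . .
    . . . . X X X .
    . . . . . . . .

Final: [10,42,4]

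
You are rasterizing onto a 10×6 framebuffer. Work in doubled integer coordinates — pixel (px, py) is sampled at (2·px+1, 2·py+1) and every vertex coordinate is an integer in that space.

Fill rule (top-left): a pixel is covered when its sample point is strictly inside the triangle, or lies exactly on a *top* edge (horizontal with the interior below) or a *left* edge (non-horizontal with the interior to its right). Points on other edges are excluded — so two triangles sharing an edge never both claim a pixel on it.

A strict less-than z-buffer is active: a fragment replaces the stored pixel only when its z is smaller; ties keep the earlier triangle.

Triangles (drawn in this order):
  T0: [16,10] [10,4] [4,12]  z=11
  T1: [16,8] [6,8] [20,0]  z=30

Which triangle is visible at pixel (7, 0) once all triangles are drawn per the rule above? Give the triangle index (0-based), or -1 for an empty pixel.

T0:
  2·area = 84  (B↔C swapped to make it positive)
  edge (16, 10)→(4, 12): d=(-12,2) right/bottom  bias=-1
  edge (4, 12)→(10, 4): d=(6,-8) top-left  bias=+0
  edge (10, 4)→(16, 10): d=(6,6) right/bottom  bias=-1
    (3,0)@(7, 1): e=[126,-42,0] → ·  [on edge]
    (4,1)@(9, 3): e=[98,-14,0] → ·  [on edge]
    (5,2)@(11, 5): e=[70,14,0] → ·  [on edge]
    (4,3)@(9, 7): e=[50,10,24] → #
    (5,3)@(11, 7): e=[46,26,12] → #
    (6,3)@(13, 7): e=[42,42,0] → ·  [on edge]
    (3,4)@(7, 9): e=[30,6,48] → #
    (6,4)@(13, 9): e=[18,54,12] → #
    (7,4)@(15, 9): e=[14,70,0] → ·  [on edge]
    (2,5)@(5, 11): e=[10,2,72] → #
    (5,5)@(11, 11): e=[-2,50,36] → ·
    (6,5)@(13, 11): e=[-6,66,24] → ·
    (8,5)@(17, 11): e=[-14,98,0] → ·  [on edge]
  covered (9 px):
    · · · · · · · · · ·
    · · · · · · · · · ·
    · · · · · · · · · ·
    · · · · # # · · · ·
    · · · # # # # · · ·
    · · # # # · · · · ·
T1:
  2·area = 80
  edge (16, 8)→(6, 8): d=(-10,0) right/bottom  bias=-1
  edge (6, 8)→(20, 0): d=(14,-8) top-left  bias=+0
  edge (20, 0)→(16, 8): d=(-4,8) right/bottom  bias=-1
    (9,0)@(19, 1): e=[70,6,4] → #
    (7,1)@(15, 3): e=[50,2,28] → #
    (8,1)@(17, 3): e=[50,18,12] → #
    (9,1)@(19, 3): e=[50,34,-4] → ·
    (6,2)@(13, 5): e=[30,14,36] → #
    (9,2)@(19, 5): e=[30,62,-12] → ·
    (4,3)@(9, 7): e=[10,10,60] → #
    (5,3)@(11, 7): e=[10,26,44] → #
    (8,3)@(17, 7): e=[10,74,-4] → ·
    (4,4)@(9, 9): e=[-10,38,52] → ·
    (5,4)@(11, 9): e=[-10,54,36] → ·
    (6,4)@(13, 9): e=[-10,70,20] → ·
  covered (10 px):
    · · · · · · · · · #
    · · · · · · · # # ·
    · · · · · · # # # ·
    · · · · # # # # · ·
    · · · · · · · · · ·
    · · · · · · · · · ·

Z-buffer (winner per pixel, '.' = empty):
  . . . . . . . . . 1
  . . . . . . . 1 1 .
  . . . . . . 1 1 1 .
  . . . . 0 0 1 1 . .
  . . . 0 0 0 0 . . .
  . . 0 0 0 . . . . .

Answer: -1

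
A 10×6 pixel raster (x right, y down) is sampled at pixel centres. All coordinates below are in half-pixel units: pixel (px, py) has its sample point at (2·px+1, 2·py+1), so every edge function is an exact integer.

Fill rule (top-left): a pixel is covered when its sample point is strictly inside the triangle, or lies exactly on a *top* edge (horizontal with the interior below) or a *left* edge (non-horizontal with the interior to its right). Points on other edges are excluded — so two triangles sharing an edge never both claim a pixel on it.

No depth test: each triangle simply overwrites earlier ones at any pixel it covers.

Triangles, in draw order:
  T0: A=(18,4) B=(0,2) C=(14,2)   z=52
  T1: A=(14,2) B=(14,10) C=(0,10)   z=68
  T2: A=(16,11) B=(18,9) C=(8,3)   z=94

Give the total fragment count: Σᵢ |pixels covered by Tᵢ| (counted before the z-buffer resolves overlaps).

T0:
  2·area = 28
  edge (18, 4)→(0, 2): d=(-18,-2) top-left  bias=+0
  edge (0, 2)→(14, 2): d=(14,0) top-left  bias=+0
  edge (14, 2)→(18, 4): d=(4,2) right/bottom  bias=-1
    (4,1)@(9, 3): e=[0,14,14] → #  [on edge]
    (5,1)@(11, 3): e=[4,14,10] → #
    (6,1)@(13, 3): e=[8,14,6] → #
    (7,1)@(15, 3): e=[12,14,2] → #
    (8,1)@(17, 3): e=[16,14,-2] → ·
    (4,2)@(9, 5): e=[-36,42,22] → ·
    (5,2)@(11, 5): e=[-32,42,18] → ·
    (6,2)@(13, 5): e=[-28,42,14] → ·
    (7,2)@(15, 5): e=[-24,42,10] → ·
  covered (4 px):
    · · · · · · · · · ·
    · · · · # # # # · ·
    · · · · · · · · · ·
    · · · · · · · · · ·
    · · · · · · · · · ·
    · · · · · · · · · ·
T1:
  2·area = 112
  edge (14, 2)→(14, 10): d=(0,8) right/bottom  bias=-1
  edge (14, 10)→(0, 10): d=(-14,0) right/bottom  bias=-1
  edge (0, 10)→(14, 2): d=(14,-8) top-left  bias=+0
    (6,1)@(13, 3): e=[8,98,6] → #
    (7,1)@(15, 3): e=[-8,98,22] → ·
    (4,2)@(9, 5): e=[40,70,2] → #
    (5,2)@(11, 5): e=[24,70,18] → #
    (7,2)@(15, 5): e=[-8,70,50] → ·
    (3,3)@(7, 7): e=[56,42,14] → #
    (7,3)@(15, 7): e=[-8,42,78] → ·
    (1,4)@(3, 9): e=[88,14,10] → #
    (2,4)@(5, 9): e=[72,14,26] → #
    (7,4)@(15, 9): e=[-8,14,106] → ·
    (1,5)@(3, 11): e=[88,-14,38] → ·
    (2,5)@(5, 11): e=[72,-14,54] → ·
  covered (14 px):
    · · · · · · · · · ·
    · · · · · · # · · ·
    · · · · # # # · · ·
    · · · # # # # · · ·
    · # # # # # # · · ·
    · · · · · · · · · ·
T2:
  2·area = 32  (B↔C swapped to make it positive)
  edge (16, 11)→(8, 3): d=(-8,-8) top-left  bias=+0
  edge (8, 3)→(18, 9): d=(10,6) right/bottom  bias=-1
  edge (18, 9)→(16, 11): d=(-2,2) right/bottom  bias=-1
    (5,2)@(11, 5): e=[8,2,22] → #
    (6,2)@(13, 5): e=[24,-10,18] → ·
    (5,3)@(11, 7): e=[-8,22,18] → ·
    (6,3)@(13, 7): e=[8,10,14] → #
    (7,3)@(15, 7): e=[24,-2,10] → ·
    (6,4)@(13, 9): e=[-8,30,10] → ·
    (7,4)@(15, 9): e=[8,18,6] → #
    (8,4)@(17, 9): e=[24,6,2] → #
    (9,4)@(19, 9): e=[40,-6,-2] → ·
    (7,5)@(15, 11): e=[-8,38,2] → ·
    (8,5)@(17, 11): e=[8,26,-2] → ·
  covered (4 px):
    · · · · · · · · · ·
    · · · · · · · · · ·
    · · · · · # · · · ·
    · · · · · · # · · ·
    · · · · · · · # # ·
    · · · · · · · · · ·

Final: 22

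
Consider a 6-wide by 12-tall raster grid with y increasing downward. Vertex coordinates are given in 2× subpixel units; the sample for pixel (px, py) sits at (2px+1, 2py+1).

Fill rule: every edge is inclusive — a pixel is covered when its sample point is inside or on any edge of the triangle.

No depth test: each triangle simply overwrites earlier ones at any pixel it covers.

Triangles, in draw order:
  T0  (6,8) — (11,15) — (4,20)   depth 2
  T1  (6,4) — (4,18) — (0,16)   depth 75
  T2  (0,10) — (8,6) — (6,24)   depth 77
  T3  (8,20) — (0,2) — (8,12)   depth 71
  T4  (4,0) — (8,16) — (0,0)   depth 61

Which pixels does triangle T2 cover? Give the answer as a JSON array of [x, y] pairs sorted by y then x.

T0:
  2·area = 74
  edge (6, 8)→(11, 15): d=(5,7) inclusive
  edge (11, 15)→(4, 20): d=(-7,5) inclusive
  edge (4, 20)→(6, 8): d=(2,-12) inclusive
    (0,0)@(1, 1): e=[0,148,-74] → ·  [on edge]
    (3,5)@(7, 11): e=[8,48,18] → █
    (4,5)@(9, 11): e=[-6,38,42] → ·
    (3,6)@(7, 13): e=[18,34,22] → █
    (4,6)@(9, 13): e=[4,24,46] → █
    (5,6)@(11, 13): e=[-10,14,70] → ·
    (2,7)@(5, 15): e=[42,30,2] → █
    (5,7)@(11, 15): e=[0,0,74] → █  [on edge]
    (2,8)@(5, 17): e=[52,16,6] → █
    (4,8)@(9, 17): e=[24,-4,54] → ·
    (5,8)@(11, 17): e=[10,-14,78] → ·
    (2,9)@(5, 19): e=[62,2,10] → █
  covered (10 px):
    · · · · · ·
    · · · · · ·
    · · · · · ·
    · · · · · ·
    · · · · · ·
    · · · █ · ·
    · · · █ █ ·
    · · █ █ █ █
    · · █ █ · ·
    · · █ · · ·
    · · · · · ·
    · · · · · ·
T1:
  2·area = 60
  edge (6, 4)→(4, 18): d=(-2,14) inclusive
  edge (4, 18)→(0, 16): d=(-4,-2) inclusive
  edge (0, 16)→(6, 4): d=(6,-12) inclusive
    (2,3)@(5, 7): e=[8,46,6] → █
    (3,3)@(7, 7): e=[-20,50,30] → ·
    (2,4)@(5, 9): e=[4,38,18] → █
    (3,4)@(7, 9): e=[-24,42,42] → ·
    (1,5)@(3, 11): e=[28,26,6] → █
    (2,5)@(5, 11): e=[0,30,30] → █  [on edge]
    (3,5)@(7, 11): e=[-28,34,54] → ·
    (1,6)@(3, 13): e=[24,18,18] → █
    (2,6)@(5, 13): e=[-4,22,42] → ·
    (0,7)@(1, 15): e=[48,6,6] → █
    (2,7)@(5, 15): e=[-8,14,54] → ·
    (0,8)@(1, 17): e=[44,-2,18] → ·
  covered (8 px):
    · · · · · ·
    · · · · · ·
    · · · · · ·
    · · █ · · ·
    · · █ · · ·
    · █ █ · · ·
    · █ · · · ·
    █ █ · · · ·
    · █ · · · ·
    · · · · · ·
    · · · · · ·
    · · · · · ·
T2:
  2·area = 136
  edge (0, 10)→(8, 6): d=(8,-4) inclusive
  edge (8, 6)→(6, 24): d=(-2,18) inclusive
  edge (6, 24)→(0, 10): d=(-6,-14) inclusive
    (3,3)@(7, 7): e=[4,16,116] → █
    (4,3)@(9, 7): e=[12,-20,144] → ·
    (1,4)@(3, 9): e=[4,84,48] → █
    (2,4)@(5, 9): e=[12,48,76] → █
    (4,4)@(9, 9): e=[28,-24,132] → ·
    (0,5)@(1, 11): e=[12,116,8] → █
    (4,5)@(9, 11): e=[44,-28,120] → ·
    (0,6)@(1, 13): e=[28,112,-4] → ·
    (1,6)@(3, 13): e=[36,76,24] → █
    (4,6)@(9, 13): e=[60,-32,108] → ·
    (1,7)@(3, 15): e=[52,72,12] → █
    (3,7)@(7, 15): e=[68,0,68] → █  [on edge]
    (1,8)@(3, 17): e=[68,68,0] → █  [on edge]
  covered (18 px):
    · · · · · ·
    · · · · · ·
    · · · · · ·
    · · · █ · ·
    · █ █ █ · ·
    █ █ █ █ · ·
    · █ █ █ · ·
    · █ █ █ · ·
    · █ █ · · ·
    · · █ · · ·
    · · █ · · ·
    · · · · · ·
T3:
  2·area = 64
  edge (8, 20)→(0, 2): d=(-8,-18) inclusive
  edge (0, 2)→(8, 12): d=(8,10) inclusive
  edge (8, 12)→(8, 20): d=(0,8) inclusive
    (1,3)@(3, 7): e=[14,10,40] → █
    (2,3)@(5, 7): e=[50,-10,24] → ·
    (1,4)@(3, 9): e=[-2,26,40] → ·
    (2,4)@(5, 9): e=[34,6,24] → █
    (3,4)@(7, 9): e=[70,-14,8] → ·
    (2,5)@(5, 11): e=[18,22,24] → █
    (3,5)@(7, 11): e=[54,2,8] → █
    (4,5)@(9, 11): e=[90,-18,-8] → ·
    (2,6)@(5, 13): e=[2,38,24] → █
    (4,6)@(9, 13): e=[74,-2,-8] → ·
    (2,7)@(5, 15): e=[-14,54,24] → ·
    (3,7)@(7, 15): e=[22,34,8] → █
  covered (8 px):
    · · · · · ·
    · · · · · ·
    · · · · · ·
    · █ · · · ·
    · · █ · · ·
    · · █ █ · ·
    · · █ █ · ·
    · · · █ · ·
    · · · █ · ·
    · · · · · ·
    · · · · · ·
    · · · · · ·
T4:
  2·area = 64
  edge (4, 0)→(8, 16): d=(4,16) inclusive
  edge (8, 16)→(0, 0): d=(-8,-16) inclusive
  edge (0, 0)→(4, 0): d=(4,0) inclusive
    (0,0)@(1, 1): e=[52,8,4] → █
    (1,0)@(3, 1): e=[20,40,4] → █
    (2,0)@(5, 1): e=[-12,72,4] → ·
    (0,1)@(1, 3): e=[60,-8,12] → ·
    (1,1)@(3, 3): e=[28,24,12] → █
    (2,1)@(5, 3): e=[-4,56,12] → ·
    (1,2)@(3, 5): e=[36,8,20] → █
    (2,2)@(5, 5): e=[4,40,20] → █
    (3,2)@(7, 5): e=[-28,72,20] → ·
    (1,3)@(3, 7): e=[44,-8,28] → ·
    (2,3)@(5, 7): e=[12,24,28] → █
    (3,3)@(7, 7): e=[-20,56,28] → ·
  covered (8 px):
    █ █ · · · ·
    · █ · · · ·
    · █ █ · · ·
    · · █ · · ·
    · · █ · · ·
    · · · · · ·
    · · · █ · ·
    · · · · · ·
    · · · · · ·
    · · · · · ·
    · · · · · ·
    · · · · · ·

Final: [[3,3],[1,4],[2,4],[3,4],[0,5],[1,5],[2,5],[3,5],[1,6],[2,6],[3,6],[1,7],[2,7],[3,7],[1,8],[2,8],[2,9],[2,10]]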